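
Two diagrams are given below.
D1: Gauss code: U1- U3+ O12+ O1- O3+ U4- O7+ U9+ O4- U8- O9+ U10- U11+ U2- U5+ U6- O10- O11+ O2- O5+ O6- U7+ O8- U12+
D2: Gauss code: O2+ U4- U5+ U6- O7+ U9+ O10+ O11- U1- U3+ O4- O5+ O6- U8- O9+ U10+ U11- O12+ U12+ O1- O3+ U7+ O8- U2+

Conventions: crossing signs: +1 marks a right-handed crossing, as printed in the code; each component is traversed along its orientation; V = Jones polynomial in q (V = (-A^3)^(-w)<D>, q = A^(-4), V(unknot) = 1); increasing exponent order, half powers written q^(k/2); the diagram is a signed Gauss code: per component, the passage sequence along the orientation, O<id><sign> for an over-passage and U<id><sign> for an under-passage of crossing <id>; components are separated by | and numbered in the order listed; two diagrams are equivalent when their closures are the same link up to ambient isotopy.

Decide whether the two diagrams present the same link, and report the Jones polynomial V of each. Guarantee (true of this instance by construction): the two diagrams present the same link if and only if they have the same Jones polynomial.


equivalent: yes
V(D1) = q^-2 - q^-1 + 1 - q + q^2  (w 0, c 12, <D> = A^-8 - A^-4 + 1 - A^4 + A^8)
V(D2) = q^-2 - q^-1 + 1 - q + q^2  (w +2, c 12, <D> = A^-2 - A^2 + A^6 - A^10 + A^14)
why: Reidemeister moves carry D1 (12 crossings) to D2 (12)


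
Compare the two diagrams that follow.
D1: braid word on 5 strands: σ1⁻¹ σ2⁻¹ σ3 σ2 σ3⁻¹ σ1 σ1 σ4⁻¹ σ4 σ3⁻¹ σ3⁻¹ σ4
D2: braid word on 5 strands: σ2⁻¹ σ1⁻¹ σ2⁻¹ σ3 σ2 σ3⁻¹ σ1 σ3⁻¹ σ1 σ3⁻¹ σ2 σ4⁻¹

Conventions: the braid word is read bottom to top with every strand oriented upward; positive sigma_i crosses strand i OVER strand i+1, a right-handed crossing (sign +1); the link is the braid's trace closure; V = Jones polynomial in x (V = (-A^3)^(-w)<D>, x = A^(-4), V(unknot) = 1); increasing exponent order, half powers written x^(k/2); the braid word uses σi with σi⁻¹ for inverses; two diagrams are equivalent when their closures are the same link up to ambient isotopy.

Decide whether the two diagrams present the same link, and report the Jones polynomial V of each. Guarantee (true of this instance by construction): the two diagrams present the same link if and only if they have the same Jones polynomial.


same link: yes
V(D1) = -x^-4 + x^-3 + x^-1  [12 crossings, <D> = A^4 + A^12 - A^16, w = 0]
V(D2) = -x^-4 + x^-3 + x^-1  (w -2, c 12, <D> = A^-2 + A^6 - A^10)
note: D2 (12 crossings) and D1 (12) are Markov-related braid presentations


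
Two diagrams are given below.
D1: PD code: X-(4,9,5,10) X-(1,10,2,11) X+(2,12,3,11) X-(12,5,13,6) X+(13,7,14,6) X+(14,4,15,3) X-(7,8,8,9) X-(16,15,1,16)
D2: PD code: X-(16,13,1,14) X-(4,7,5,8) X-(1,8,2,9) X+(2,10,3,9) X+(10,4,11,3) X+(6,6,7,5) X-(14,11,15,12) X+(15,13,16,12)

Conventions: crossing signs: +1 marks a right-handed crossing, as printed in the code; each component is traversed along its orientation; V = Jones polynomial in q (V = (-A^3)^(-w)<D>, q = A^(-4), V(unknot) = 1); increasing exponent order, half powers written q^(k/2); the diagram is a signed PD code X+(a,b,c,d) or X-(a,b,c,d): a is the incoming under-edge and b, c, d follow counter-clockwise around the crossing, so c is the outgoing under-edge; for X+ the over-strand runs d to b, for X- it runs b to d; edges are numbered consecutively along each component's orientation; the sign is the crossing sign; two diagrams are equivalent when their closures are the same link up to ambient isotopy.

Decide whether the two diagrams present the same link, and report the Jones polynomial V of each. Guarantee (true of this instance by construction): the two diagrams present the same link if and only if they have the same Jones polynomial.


same link: yes
V(D1) = 1  [8 crossings, <D> = A^-6, w = -2]
D2 (bracket 1; 8 crossings at w = 0): V = 1
note: all 2 diagrams share one V(q), hence one class


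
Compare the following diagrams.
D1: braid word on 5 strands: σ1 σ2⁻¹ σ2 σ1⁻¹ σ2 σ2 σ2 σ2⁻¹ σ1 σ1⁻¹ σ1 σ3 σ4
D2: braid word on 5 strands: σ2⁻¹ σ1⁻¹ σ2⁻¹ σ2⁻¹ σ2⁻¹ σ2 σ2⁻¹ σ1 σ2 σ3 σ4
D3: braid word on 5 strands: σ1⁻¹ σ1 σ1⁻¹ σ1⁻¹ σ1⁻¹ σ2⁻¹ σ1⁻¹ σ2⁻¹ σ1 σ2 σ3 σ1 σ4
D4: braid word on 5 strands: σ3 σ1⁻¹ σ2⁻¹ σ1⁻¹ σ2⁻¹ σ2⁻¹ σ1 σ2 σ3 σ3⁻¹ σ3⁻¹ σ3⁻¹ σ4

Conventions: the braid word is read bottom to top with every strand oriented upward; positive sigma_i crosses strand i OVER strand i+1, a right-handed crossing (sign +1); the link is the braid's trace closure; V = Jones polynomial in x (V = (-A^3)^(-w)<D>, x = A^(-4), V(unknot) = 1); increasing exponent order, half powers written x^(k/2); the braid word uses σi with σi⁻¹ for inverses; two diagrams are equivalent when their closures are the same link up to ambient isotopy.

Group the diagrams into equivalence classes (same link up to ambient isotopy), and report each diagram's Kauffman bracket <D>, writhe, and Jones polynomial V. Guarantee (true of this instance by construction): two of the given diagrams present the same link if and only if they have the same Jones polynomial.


grouping into links: {D1} | {D2, D3, D4}
V(D1) = -x^(1/2) - x^(5/2)  (w +5, c 13, <D> = A^5 + A^13)
V(D2) = x^(-9/2) - x^(-5/2) - x^(-3/2) - x^(-1/2)  [11 crossings, <D> = A^-1 + A^3 + A^7 - A^15, w = -1]
D3 (bracket A^-1 + A^3 + A^7 - A^15; 13 crossings at w = -1): V = x^(-9/2) - x^(-5/2) - x^(-3/2) - x^(-1/2)
V(D4) = x^(-9/2) - x^(-5/2) - x^(-3/2) - x^(-1/2)  (w -3, c 13, <D> = A^-7 + A^-3 + A - A^9)
why: V(x) takes 2 values over 4 diagrams, fixing the grouping


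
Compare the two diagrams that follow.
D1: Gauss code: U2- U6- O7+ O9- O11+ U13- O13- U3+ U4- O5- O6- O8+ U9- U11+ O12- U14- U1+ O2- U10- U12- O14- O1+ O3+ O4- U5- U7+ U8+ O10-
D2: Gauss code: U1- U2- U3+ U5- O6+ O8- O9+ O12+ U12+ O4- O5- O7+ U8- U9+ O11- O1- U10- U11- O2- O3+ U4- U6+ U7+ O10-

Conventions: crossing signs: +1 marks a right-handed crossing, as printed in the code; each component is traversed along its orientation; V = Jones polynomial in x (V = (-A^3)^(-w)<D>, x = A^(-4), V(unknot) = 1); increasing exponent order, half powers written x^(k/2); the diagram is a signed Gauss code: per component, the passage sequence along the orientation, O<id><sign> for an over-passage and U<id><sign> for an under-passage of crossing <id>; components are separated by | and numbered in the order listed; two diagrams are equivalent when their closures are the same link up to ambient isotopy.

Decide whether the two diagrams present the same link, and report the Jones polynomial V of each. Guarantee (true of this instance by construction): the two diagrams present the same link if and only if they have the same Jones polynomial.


same link: yes
V(D1) = 1  [14 crossings, <D> = A^-12, w = -4]
V(D2) = 1  (w -2, c 12, <D> = A^-6)
note: from 14 to 12 crossings by R-moves: one link, two diagrams


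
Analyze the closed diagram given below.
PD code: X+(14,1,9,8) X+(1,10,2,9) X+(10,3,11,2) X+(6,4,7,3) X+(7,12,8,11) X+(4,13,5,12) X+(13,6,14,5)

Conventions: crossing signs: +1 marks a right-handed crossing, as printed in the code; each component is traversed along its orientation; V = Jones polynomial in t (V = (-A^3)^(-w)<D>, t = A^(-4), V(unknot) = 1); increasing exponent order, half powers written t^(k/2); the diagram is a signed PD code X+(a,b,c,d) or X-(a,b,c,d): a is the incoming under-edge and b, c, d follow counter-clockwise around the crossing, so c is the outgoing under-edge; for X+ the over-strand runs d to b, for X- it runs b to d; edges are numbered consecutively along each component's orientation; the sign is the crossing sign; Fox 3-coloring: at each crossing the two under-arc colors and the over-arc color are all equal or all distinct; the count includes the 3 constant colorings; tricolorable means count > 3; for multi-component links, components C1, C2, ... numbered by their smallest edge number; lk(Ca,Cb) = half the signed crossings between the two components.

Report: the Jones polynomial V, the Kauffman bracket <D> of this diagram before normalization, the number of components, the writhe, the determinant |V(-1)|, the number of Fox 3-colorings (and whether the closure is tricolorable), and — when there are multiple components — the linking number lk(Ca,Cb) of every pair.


V = -t^(5/2) - t^(9/2) + t^(11/2) - t^(13/2) + t^(15/2) - t^(17/2)
<D> = A^-13 - A^-9 + A^-5 - A^-1 + A^3 + A^11 (w = +7)
2 components over 7 crossings, w = +7
lk(C1,C2): +3
9 Fox colorings among 3^7, |V(-1)| = 6: tricolorable
why: the 1 component pair carries total linking +3


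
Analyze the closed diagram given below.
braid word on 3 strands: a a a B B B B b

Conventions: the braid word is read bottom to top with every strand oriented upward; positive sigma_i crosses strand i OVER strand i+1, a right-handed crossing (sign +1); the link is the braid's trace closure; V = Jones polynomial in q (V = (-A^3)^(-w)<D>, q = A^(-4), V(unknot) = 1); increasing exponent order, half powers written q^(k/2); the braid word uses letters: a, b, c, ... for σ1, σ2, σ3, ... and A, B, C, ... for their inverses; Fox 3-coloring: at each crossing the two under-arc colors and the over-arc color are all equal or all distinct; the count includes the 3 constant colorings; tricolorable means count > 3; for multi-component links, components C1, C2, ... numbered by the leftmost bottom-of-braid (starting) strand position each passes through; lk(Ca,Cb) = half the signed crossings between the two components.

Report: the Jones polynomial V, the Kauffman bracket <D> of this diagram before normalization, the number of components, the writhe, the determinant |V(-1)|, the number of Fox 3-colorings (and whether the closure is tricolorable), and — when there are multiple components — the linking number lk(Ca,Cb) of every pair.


V(q) = -q^-3 + q^-2 - q^-1 + 3 - q + q^2 - q^3
bracket: -A^-12 + A^-8 - A^-4 + 3 - A^4 + A^8 - A^12, w = 0
1 component, writhe 0, over 8 crossings
det 9, colorings 27 of 3^8 — tricolorable
observation: |V(-1)| = 9: so tricolorable, since 3 divides 9


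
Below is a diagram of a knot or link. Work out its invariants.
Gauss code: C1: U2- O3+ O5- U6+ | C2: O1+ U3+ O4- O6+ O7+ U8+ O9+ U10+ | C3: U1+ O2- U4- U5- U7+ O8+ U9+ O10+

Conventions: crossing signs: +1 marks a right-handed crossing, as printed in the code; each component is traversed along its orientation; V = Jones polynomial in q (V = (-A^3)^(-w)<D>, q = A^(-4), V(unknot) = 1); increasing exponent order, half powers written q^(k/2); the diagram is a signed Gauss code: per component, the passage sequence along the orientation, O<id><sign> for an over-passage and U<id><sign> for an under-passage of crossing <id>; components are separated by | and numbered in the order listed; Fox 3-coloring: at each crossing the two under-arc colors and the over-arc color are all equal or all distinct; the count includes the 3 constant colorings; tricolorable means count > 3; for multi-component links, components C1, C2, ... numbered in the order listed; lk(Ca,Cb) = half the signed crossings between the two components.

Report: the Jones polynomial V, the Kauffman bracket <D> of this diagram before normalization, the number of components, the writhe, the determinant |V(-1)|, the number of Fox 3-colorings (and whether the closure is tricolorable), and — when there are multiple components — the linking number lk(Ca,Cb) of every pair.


V(q) = 1 - q + 3q^2 - 2q^3 + 4q^4 - 3q^5 + 3q^6 - 2q^7 + q^8
bracket: A^-20 - 2A^-16 + 3A^-12 - 3A^-8 + 4A^-4 - 2 + 3A^4 - A^8 + A^12, w = +4
3 components, writhe +4, over 10 crossings
lk(C1,C2) = +1
linking number lk(C1,C3) = -1
lk(C2,C3): +2
det 20, colorings 3 of 3^10 — not tricolorable
observation: |V(-1)| = 20: so not tricolorable, since 3 does not divide 20


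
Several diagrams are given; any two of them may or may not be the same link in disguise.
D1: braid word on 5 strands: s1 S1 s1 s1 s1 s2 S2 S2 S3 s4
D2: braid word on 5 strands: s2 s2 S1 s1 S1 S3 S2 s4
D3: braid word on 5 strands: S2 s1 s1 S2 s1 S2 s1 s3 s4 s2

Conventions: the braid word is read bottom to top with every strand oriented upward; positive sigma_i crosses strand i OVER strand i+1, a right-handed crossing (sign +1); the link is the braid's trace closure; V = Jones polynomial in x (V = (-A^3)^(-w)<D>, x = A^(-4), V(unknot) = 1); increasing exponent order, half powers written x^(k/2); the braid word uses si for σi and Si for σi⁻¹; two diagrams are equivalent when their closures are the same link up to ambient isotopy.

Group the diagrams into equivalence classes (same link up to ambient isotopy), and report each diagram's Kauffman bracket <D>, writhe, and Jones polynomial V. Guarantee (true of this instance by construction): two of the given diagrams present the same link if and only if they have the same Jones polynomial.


grouping into links: {D1} | {D2} | {D3}
V(D1) = x + x^3 - x^4  (w +2, c 10, <D> = -A^-10 + A^-6 + A^2)
D2 (bracket 1; 8 crossings at w = 0): V = 1
D3 (bracket A^-8 - 2A^-4 + 2 - 2A^4 + 2A^8 - A^12 + A^16; 10 crossings at w = +4): V = x^-1 - 1 + 2x - 2x^2 + 2x^3 - 2x^4 + x^5
why: comparing 3 Jones polynomials yields 3 groups


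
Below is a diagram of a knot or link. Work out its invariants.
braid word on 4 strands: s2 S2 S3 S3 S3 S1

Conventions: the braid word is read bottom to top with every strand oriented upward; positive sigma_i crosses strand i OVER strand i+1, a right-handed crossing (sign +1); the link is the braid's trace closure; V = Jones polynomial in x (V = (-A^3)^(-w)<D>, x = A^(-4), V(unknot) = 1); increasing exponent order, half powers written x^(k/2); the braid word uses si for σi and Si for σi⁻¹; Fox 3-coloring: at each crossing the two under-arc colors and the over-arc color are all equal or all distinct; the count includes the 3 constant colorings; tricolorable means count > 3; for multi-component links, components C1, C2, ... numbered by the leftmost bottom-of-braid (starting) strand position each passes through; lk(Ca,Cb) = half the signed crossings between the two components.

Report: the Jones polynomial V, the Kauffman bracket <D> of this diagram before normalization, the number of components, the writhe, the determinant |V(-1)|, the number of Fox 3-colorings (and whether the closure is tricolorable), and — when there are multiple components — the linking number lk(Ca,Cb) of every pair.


Jones polynomial: V(x) = x^(-9/2) - x^(-5/2) - x^(-3/2) - x^(-1/2)
<D> = -A^-10 - A^-6 - A^-2 + A^6; writhe -4
components 2, writhe -4 (6 crossings)
linking number lk(C1,C2) = 0
3-colorings: 27 of 3^6, det 0 — tricolorable
note: det 0 = |V(-1)|; divisible by 3, so tricolorable


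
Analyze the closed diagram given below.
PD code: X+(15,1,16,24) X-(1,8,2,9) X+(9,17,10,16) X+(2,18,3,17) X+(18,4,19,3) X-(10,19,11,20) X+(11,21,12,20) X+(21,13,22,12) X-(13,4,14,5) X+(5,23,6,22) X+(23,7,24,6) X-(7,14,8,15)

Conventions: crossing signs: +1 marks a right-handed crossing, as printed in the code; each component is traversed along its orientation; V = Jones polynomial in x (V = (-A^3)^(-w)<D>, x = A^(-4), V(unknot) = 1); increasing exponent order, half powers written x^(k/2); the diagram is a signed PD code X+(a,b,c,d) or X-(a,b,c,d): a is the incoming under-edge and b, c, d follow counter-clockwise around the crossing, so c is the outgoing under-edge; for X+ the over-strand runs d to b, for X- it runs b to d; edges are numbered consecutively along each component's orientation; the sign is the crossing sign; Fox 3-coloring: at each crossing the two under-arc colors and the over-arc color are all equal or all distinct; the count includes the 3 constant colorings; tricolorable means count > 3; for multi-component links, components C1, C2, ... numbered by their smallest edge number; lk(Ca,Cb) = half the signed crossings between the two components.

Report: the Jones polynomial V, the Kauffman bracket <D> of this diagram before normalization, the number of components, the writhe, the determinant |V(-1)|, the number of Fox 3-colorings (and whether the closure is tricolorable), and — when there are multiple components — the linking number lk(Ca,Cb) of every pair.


Jones polynomial: V(x) = -1 + 3x - 3x^2 + 5x^3 - 5x^4 + 4x^5 - 3x^6 + 2x^7 - x^8
<D> = -A^-20 + 2A^-16 - 3A^-12 + 4A^-8 - 5A^-4 + 5 - 3A^4 + 3A^8 - A^12; writhe +4
components 1, writhe +4 (12 crossings)
3-colorings: 9 of 3^12, det 27 — tricolorable
note: w = +4 (over 12 crossings) is diagram-only; (-A^3)^(-4) removes it from V


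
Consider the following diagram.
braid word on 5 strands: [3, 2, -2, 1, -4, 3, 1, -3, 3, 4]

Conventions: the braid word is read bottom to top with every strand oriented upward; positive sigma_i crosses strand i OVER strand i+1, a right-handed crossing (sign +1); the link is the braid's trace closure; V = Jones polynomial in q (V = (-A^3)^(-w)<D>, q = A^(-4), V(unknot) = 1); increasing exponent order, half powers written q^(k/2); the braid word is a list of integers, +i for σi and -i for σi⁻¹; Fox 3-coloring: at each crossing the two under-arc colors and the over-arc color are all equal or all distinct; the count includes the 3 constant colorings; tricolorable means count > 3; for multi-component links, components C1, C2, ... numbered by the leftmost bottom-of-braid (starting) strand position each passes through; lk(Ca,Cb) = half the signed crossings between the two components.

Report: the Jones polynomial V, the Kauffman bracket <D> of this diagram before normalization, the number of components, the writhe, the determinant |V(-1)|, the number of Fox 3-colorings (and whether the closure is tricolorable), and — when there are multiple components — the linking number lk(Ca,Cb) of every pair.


V(q) = 1 + q + q^2 + q^3
bracket: 1 + A^4 + A^8 + A^12, w = +4
3 components, writhe +4, over 10 crossings
lk(C1,C2) = +1
linking number lk(C1,C3) = 0
lk(C2,C3): 0
det 0, colorings 9 of 3^10 — tricolorable
observation: span 3 respects span(V) <= c + mu - 1 = 12 for this 3-component diagram


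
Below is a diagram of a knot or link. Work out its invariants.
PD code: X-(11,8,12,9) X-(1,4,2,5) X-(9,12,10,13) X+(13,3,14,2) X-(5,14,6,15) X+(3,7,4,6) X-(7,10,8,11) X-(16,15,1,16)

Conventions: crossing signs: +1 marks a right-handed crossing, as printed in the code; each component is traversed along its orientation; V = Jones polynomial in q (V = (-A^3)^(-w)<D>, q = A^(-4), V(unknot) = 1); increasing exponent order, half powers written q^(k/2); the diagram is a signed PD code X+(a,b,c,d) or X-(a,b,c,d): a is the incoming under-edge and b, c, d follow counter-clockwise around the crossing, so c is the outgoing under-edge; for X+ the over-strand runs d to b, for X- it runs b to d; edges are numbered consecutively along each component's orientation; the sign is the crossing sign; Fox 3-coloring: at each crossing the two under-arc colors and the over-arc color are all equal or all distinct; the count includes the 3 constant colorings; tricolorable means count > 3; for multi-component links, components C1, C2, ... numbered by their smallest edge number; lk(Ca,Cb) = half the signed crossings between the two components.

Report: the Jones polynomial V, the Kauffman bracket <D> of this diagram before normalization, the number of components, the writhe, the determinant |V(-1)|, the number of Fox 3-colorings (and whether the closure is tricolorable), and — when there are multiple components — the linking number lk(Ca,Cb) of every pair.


V(q) = -q^-6 + 2q^-5 - 2q^-4 + 3q^-3 - 3q^-2 + 2q^-1 - 1 + q
bracket: A^-16 - A^-12 + 2A^-8 - 3A^-4 + 3 - 2A^4 + 2A^8 - A^12, w = -4
1 component, writhe -4, over 8 crossings
det 15, colorings 9 of 3^8 — tricolorable
observation: w = -4 (over 8 crossings) is diagram-only; (-A^3)^(4) removes it from V


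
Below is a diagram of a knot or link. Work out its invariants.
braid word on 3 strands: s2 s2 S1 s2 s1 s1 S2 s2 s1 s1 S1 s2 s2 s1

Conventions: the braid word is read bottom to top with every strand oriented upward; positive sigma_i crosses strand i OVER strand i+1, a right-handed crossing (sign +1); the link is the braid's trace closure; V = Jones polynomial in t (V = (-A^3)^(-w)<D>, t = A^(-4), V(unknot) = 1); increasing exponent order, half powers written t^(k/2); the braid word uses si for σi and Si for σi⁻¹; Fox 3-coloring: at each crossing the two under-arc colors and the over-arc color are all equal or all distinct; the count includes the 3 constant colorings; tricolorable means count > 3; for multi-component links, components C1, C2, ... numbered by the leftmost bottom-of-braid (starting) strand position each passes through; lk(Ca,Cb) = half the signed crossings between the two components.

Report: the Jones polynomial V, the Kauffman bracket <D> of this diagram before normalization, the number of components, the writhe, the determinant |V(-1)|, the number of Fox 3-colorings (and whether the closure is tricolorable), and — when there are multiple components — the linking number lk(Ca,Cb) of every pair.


V(t) = t^3 + t^5 - t^8
bracket: -A^-8 + A^4 + A^12, w = +8
1 component, writhe +8, over 14 crossings
det 3, colorings 9 of 3^14 — tricolorable
observation: the span of V is 5, forcing >= 5 crossings in any diagram


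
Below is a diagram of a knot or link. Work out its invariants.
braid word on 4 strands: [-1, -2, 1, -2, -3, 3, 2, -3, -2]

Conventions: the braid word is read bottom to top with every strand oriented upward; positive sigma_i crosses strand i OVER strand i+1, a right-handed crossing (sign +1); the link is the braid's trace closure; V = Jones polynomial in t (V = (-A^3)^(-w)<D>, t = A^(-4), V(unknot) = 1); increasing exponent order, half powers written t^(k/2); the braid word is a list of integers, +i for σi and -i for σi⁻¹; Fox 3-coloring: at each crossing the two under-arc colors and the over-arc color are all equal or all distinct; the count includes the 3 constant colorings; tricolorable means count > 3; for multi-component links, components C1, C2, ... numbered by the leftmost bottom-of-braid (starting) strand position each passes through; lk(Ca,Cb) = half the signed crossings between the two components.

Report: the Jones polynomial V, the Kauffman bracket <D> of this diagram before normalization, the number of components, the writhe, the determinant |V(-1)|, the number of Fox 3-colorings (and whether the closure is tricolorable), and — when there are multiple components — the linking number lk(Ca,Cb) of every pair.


V(t) = 1
bracket: -A^-9, w = -3
1 component, writhe -3, over 9 crossings
det 1, colorings 3 of 3^9 — not tricolorable
observation: det 1 = |V(-1)|; not divisible by 3, so not tricolorable


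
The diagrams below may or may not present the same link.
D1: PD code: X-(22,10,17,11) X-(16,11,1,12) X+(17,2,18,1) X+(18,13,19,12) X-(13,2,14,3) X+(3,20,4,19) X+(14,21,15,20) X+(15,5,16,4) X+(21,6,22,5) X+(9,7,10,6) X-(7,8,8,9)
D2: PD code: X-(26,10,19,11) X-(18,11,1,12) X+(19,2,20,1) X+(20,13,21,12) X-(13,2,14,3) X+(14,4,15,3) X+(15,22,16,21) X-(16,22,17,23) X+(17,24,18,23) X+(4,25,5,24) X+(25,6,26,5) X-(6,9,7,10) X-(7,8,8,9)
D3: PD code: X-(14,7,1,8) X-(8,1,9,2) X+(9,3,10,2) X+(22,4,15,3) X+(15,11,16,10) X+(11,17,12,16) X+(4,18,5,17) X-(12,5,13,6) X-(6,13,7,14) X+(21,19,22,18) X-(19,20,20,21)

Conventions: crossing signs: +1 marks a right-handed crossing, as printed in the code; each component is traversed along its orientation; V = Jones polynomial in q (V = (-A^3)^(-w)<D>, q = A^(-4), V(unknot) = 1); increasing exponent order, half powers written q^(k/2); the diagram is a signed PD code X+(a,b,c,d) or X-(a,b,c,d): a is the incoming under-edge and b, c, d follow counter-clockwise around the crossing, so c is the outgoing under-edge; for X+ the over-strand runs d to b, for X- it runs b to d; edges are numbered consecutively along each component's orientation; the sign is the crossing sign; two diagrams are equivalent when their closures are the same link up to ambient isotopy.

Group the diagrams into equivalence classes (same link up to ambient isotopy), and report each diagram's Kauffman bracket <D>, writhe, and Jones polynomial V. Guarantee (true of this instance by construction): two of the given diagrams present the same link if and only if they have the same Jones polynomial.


equivalence classes: {D1, D2} | {D3}
D1 (bracket A^-9 + A^-1 - A^3 + A^7; 11 crossings at w = +3): V = -q^(1/2) + q^(3/2) - q^(5/2) - q^(9/2)
D2 (bracket A^-15 + A^-7 - A^-3 + A; 13 crossings at w = +1): V = -q^(1/2) + q^(3/2) - q^(5/2) - q^(9/2)
V(D3) = q^(-3/2) - q^(-1/2) - q^(3/2) - q^(7/2)  (w +1, c 11, <D> = A^-11 + A^-3 + A^5 - A^9)
observation: 2 classes among 3 diagrams; unequal V(q) rules out equality


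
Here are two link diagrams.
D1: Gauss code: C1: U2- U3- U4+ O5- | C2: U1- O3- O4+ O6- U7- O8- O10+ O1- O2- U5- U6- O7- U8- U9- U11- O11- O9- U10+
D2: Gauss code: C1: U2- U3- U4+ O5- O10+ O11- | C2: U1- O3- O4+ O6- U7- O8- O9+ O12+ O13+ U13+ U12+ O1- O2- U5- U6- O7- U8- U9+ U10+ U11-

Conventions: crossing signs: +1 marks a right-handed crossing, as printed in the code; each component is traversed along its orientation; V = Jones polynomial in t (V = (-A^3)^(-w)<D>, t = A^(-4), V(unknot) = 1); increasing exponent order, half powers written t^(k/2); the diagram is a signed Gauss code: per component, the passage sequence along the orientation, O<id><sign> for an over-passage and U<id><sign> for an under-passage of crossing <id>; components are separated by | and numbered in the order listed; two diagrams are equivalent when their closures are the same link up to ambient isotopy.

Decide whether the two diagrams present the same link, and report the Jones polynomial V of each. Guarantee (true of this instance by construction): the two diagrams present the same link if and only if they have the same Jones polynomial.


equivalent: yes
V(D1) = t^(-13/2) - t^(-11/2) + t^(-9/2) - 2t^(-7/2) - t^(-3/2)  (w -7, c 11, <D> = A^-15 + 2A^-7 - A^-3 + A - A^5)
V(D2) = t^(-13/2) - t^(-11/2) + t^(-9/2) - 2t^(-7/2) - t^(-3/2)  [13 crossings, <D> = A^-3 + 2A^5 - A^9 + A^13 - A^17, w = -3]
key observation: Reidemeister moves carry D1 (11 crossings) to D2 (13)


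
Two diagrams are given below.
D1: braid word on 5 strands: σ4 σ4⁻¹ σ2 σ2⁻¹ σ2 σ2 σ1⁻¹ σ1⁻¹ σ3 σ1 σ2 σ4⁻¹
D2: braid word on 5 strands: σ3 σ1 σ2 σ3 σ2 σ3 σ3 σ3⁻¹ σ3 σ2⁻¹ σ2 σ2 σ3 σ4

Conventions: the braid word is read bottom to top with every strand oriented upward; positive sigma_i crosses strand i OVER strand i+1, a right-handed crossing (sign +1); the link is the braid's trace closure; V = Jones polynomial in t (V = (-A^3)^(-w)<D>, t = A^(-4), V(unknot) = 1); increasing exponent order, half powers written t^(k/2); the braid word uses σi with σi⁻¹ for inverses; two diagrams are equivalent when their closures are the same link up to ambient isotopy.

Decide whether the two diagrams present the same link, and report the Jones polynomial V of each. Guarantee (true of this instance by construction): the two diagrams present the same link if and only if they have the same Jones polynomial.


same link: no
V(D1) = t + t^3 - t^4  [12 crossings, <D> = -A^-10 + A^-6 + A^2, w = +2]
D2 (bracket -A^-2 + A^10 + A^18; 14 crossings at w = +10): V = t^3 + t^5 - t^8
note: 2 values of V(t) split the 2 diagrams


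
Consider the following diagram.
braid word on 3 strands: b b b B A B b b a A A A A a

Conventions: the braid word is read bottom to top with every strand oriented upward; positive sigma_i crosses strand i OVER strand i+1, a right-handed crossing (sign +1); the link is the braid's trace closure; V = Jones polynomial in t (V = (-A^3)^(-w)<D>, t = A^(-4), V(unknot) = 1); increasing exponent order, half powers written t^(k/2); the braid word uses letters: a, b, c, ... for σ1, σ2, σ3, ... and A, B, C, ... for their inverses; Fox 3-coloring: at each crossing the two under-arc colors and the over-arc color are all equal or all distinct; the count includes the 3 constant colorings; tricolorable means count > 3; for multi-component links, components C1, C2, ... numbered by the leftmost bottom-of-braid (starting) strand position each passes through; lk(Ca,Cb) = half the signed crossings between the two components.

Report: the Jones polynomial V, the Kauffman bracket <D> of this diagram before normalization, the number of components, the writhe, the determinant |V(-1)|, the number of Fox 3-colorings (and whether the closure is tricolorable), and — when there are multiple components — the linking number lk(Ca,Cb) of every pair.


Jones polynomial: V(t) = -t^-3 + 2t^-2 - 2t^-1 + 3 - 2t + 2t^2 - t^3
<D> = -A^-12 + 2A^-8 - 2A^-4 + 3 - 2A^4 + 2A^8 - A^12; writhe 0
components 1, writhe 0 (14 crossings)
3-colorings: 3 of 3^14, det 13 — not tricolorable
note: inverse pairs cancel, leaving σ2 σ2 σ1⁻¹ σ2 σ1⁻¹ σ1⁻¹


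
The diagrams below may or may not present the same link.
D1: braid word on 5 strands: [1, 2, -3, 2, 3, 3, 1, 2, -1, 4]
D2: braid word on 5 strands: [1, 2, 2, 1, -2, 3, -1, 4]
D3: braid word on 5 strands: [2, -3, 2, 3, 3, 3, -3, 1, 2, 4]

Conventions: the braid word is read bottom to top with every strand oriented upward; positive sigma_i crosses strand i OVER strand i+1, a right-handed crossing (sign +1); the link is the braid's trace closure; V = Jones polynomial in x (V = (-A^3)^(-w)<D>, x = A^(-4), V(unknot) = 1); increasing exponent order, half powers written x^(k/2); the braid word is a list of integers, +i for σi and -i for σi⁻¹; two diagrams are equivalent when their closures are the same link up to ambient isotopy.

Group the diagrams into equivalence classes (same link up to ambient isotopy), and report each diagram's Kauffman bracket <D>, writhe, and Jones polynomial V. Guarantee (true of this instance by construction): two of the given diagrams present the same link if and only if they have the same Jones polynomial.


grouping into links: {D1, D3} | {D2}
V(D1) = x - x^2 + 2x^3 - x^4 + x^5 - x^6  (w +6, c 10, <D> = -A^-6 + A^-2 - A^2 + 2A^6 - A^10 + A^14)
V(D2) = 1  (w +4, c 8, <D> = A^12)
V(D3) = x - x^2 + 2x^3 - x^4 + x^5 - x^6  [10 crossings, <D> = -A^-6 + A^-2 - A^2 + 2A^6 - A^10 + A^14, w = +6]
why: 2 classes among 3 diagrams; unequal V(x) rules out equality


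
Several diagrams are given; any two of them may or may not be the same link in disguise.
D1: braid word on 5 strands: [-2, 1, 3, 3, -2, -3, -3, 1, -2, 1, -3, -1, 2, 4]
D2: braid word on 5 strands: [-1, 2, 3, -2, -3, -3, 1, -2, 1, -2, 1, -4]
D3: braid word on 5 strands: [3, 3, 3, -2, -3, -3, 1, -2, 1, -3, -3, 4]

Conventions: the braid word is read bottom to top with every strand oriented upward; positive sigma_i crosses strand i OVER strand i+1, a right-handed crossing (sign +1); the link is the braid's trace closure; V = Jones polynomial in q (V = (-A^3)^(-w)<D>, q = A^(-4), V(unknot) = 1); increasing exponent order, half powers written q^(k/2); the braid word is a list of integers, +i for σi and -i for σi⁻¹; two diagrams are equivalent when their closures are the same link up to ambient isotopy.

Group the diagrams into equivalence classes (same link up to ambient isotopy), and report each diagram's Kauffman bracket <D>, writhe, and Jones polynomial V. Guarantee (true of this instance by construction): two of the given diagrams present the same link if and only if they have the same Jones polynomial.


grouping into links: {D1, D2, D3}
V(D1) = q^-4 - q^-3 + q^-2 - 2q^-1 + 2 - q + q^2  (w 0, c 14, <D> = A^-8 - A^-4 + 2 - 2A^4 + A^8 - A^12 + A^16)
V(D2) = q^-4 - q^-3 + q^-2 - 2q^-1 + 2 - q + q^2  [12 crossings, <D> = A^-14 - A^-10 + 2A^-6 - 2A^-2 + A^2 - A^6 + A^10, w = -2]
V(D3) = q^-4 - q^-3 + q^-2 - 2q^-1 + 2 - q + q^2  [12 crossings, <D> = A^-8 - A^-4 + 2 - 2A^4 + A^8 - A^12 + A^16, w = 0]
why: one V(q) for all 3 diagrams — one class (guaranteed)


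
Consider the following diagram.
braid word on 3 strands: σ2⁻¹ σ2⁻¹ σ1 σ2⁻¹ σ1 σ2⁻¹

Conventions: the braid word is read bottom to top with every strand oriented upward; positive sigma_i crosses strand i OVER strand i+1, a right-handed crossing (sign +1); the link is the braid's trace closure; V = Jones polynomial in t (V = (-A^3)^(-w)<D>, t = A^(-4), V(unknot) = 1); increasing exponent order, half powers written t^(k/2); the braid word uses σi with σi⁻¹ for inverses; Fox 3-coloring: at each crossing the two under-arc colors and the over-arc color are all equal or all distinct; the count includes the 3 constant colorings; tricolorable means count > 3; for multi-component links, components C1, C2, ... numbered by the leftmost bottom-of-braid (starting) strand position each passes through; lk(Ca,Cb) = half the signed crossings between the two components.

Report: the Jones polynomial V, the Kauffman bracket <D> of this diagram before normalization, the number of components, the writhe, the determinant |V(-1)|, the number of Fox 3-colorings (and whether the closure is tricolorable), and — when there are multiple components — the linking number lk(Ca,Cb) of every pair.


V(t) = t^-5 - 2t^-4 + 2t^-3 - 2t^-2 + 2t^-1 - 1 + t
bracket: A^-10 - A^-6 + 2A^-2 - 2A^2 + 2A^6 - 2A^10 + A^14, w = -2
1 component, writhe -2, over 6 crossings
det 11, colorings 3 of 3^6 — not tricolorable
observation: w = -2 (over 6 crossings) is diagram-only; (-A^3)^(2) removes it from V


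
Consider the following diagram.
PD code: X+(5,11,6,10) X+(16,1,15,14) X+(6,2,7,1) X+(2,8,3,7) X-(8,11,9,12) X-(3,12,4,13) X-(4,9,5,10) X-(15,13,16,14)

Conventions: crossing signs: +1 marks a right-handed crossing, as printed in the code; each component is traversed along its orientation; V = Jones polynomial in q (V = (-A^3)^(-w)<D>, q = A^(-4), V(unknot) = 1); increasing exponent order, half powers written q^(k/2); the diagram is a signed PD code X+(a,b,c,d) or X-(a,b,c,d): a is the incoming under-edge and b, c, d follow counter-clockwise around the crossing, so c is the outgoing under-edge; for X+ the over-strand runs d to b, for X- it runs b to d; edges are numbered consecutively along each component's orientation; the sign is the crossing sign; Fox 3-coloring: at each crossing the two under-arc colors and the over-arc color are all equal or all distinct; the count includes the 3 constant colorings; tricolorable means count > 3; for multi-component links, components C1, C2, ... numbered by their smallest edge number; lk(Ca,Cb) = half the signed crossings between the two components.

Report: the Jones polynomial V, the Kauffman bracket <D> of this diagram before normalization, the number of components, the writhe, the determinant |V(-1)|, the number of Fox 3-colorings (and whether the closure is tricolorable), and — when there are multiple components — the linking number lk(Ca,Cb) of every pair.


V = -q^(-1/2) - q^(1/2)
<D> = -A^-2 - A^2 (w = 0)
2 components over 8 crossings, w = 0
lk(C1,C2): 0
9 Fox colorings among 3^8, |V(-1)| = 0: tricolorable
why: w = 0 shifts under R1 moves; the (-A^3)^(0) factor cancels that in V


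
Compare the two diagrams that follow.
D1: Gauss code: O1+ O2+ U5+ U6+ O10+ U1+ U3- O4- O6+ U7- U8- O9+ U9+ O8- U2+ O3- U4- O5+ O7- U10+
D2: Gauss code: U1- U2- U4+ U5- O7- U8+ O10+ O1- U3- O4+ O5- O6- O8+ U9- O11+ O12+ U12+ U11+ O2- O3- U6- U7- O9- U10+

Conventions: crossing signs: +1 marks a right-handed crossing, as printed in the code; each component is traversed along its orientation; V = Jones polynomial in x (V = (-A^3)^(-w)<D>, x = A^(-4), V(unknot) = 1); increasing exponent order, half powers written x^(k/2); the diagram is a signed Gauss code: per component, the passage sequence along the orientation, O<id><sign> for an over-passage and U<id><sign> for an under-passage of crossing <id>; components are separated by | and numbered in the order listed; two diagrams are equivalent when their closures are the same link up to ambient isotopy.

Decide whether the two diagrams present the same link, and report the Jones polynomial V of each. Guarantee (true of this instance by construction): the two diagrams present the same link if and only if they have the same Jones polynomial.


same link: no
V(D1) = -x^-1 + 2 - x + 2x^2 - x^3 + x^4 - x^5  [10 crossings, <D> = -A^-14 + A^-10 - A^-6 + 2A^-2 - A^2 + 2A^6 - A^10, w = +2]
D2 (bracket A^-2 - A^2 + 2A^6 - A^10 + A^14 - A^18; 12 crossings at w = -2): V = -x^-6 + x^-5 - x^-4 + 2x^-3 - x^-2 + x^-1
note: 2 classes among 2 diagrams; unequal V(x) rules out equality


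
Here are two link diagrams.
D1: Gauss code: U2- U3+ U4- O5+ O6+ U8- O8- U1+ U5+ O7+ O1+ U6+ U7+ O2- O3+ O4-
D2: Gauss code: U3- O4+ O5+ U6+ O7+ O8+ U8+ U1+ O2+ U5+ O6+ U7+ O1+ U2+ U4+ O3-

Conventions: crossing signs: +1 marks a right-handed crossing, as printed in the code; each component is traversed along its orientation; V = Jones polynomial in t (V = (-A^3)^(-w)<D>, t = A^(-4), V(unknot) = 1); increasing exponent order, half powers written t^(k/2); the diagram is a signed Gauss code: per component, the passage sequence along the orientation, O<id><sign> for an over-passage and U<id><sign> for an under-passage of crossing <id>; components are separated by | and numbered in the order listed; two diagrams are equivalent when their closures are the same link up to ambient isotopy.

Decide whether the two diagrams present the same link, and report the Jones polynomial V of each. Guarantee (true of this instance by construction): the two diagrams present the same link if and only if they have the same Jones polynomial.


equivalent: no
D1 (bracket -A^-10 + A^-6 + A^2; 8 crossings at w = +2): V = t + t^3 - t^4
V(D2) = t^2 + t^4 - t^5 + t^6 - t^7  (w +6, c 8, <D> = -A^-10 + A^-6 - A^-2 + A^2 + A^10)
key observation: 2 values of V(t) split the 2 diagrams


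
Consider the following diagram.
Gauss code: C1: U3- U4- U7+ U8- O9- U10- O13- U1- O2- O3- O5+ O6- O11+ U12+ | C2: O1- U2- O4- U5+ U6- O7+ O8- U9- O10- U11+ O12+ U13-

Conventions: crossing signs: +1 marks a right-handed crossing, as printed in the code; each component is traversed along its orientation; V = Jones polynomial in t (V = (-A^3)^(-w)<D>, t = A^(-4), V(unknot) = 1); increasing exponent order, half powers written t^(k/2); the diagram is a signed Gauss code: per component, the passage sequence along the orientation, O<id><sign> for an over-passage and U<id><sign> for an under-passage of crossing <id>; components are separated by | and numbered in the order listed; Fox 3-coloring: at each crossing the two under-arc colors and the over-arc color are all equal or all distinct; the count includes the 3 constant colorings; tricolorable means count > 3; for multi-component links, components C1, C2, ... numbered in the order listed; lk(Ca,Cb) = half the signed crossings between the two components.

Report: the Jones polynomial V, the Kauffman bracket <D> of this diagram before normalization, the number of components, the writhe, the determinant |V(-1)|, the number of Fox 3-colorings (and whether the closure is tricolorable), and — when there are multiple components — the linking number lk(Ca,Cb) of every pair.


V = -t^(-15/2) + 2t^(-13/2) - 2t^(-11/2) + 2t^(-9/2) - 3t^(-7/2) + t^(-5/2) - t^(-3/2)
<D> = A^-9 - A^-5 + 3A^-1 - 2A^3 + 2A^7 - 2A^11 + A^15 (w = -5)
2 components over 13 crossings, w = -5
lk(C1,C2): -2
9 Fox colorings among 3^13, |V(-1)| = 12: tricolorable
why: det 12 = |V(-1)|; divisible by 3, so tricolorable


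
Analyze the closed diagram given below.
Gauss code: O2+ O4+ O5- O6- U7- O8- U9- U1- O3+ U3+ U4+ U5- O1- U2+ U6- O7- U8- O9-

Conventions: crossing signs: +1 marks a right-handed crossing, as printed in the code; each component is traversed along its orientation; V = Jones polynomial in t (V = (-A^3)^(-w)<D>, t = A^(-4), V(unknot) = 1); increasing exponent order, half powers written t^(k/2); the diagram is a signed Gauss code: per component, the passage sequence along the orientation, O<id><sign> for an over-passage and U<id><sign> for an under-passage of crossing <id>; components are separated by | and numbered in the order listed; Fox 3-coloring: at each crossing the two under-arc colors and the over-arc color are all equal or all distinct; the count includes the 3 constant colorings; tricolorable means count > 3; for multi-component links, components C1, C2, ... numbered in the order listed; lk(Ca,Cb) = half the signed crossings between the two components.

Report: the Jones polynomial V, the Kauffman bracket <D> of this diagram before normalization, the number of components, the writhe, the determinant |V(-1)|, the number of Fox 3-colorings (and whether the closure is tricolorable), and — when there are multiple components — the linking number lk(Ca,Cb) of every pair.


Jones polynomial: V(t) = -t^-4 + t^-3 + t^-1
<D> = -A^-5 - A^3 + A^7; writhe -3
components 1, writhe -3 (9 crossings)
3-colorings: 9 of 3^9, det 3 — tricolorable
note: w = -3 shifts under R1 moves; the (-A^3)^(3) factor cancels that in V
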